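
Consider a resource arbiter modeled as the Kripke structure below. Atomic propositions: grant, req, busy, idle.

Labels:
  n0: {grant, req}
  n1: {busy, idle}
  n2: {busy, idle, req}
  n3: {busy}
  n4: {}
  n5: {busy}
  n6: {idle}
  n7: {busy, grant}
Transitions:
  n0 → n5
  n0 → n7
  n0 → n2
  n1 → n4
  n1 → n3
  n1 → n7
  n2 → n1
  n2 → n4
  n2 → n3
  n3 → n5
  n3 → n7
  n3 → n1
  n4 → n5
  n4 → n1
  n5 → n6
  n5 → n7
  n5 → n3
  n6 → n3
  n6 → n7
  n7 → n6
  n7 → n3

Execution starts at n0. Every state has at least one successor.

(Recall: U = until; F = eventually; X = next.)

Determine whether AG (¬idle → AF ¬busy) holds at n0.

Violated

States satisfying ¬idle → AF ¬busy: {n0, n1, n2, n4, n6}.
States satisfying AG (¬idle → AF ¬busy): ∅.
n3 is reachable from n0 and violates ¬idle → AF ¬busy, so AG fails at n0.
n0 ∉ Sat(AG (¬idle → AF ¬busy)).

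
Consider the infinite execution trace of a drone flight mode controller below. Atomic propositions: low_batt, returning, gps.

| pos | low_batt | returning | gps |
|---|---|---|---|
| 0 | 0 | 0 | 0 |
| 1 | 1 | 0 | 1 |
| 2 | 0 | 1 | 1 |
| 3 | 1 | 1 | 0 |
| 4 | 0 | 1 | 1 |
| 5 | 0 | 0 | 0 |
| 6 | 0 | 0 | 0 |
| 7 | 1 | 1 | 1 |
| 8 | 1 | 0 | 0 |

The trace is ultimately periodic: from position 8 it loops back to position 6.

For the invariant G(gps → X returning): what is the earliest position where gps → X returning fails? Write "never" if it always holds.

4

Check gps → X returning at each position in order: 0 ✓, 1 ✓, 2 ✓, 3 ✓.
At position 4 the labels are {gps, returning} and the next position 5 has {}, so gps → X returning is false there. This is the first violation.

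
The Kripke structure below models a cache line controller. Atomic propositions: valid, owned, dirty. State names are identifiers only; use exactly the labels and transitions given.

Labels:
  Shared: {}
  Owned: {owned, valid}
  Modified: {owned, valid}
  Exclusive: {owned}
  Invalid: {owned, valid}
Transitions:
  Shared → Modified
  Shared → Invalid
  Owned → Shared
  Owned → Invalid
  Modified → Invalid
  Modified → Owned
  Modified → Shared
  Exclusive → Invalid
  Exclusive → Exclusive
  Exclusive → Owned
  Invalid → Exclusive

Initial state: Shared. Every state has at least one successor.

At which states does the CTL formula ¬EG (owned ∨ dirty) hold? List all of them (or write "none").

{Shared}

States satisfying owned ∨ dirty: {Owned, Modified, Exclusive, Invalid}.
States satisfying EG (owned ∨ dirty): {Owned, Modified, Exclusive, Invalid}.
States satisfying ¬EG (owned ∨ dirty): {Shared}.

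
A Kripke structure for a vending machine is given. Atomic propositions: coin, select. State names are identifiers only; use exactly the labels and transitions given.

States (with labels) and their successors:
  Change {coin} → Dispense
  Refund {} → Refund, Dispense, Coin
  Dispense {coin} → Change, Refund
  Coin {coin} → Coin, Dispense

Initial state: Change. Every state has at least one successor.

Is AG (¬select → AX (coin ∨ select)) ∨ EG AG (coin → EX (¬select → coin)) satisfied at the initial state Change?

Yes

States satisfying ¬select → AX (coin ∨ select): {Change, Coin}.
States satisfying AG (¬select → AX (coin ∨ select)): ∅.
States satisfying AG (coin → EX (¬select → coin)): {Change, Refund, Dispense, Coin}.
States satisfying EG AG (coin → EX (¬select → coin)): {Change, Refund, Dispense, Coin}.
States satisfying AG (¬select → AX (coin ∨ select)) ∨ EG AG (coin → EX (¬select → coin)): {Change, Refund, Dispense, Coin}.
Change ∈ Sat(AG (¬select → AX (coin ∨ select)) ∨ EG AG (coin → EX (¬select → coin))).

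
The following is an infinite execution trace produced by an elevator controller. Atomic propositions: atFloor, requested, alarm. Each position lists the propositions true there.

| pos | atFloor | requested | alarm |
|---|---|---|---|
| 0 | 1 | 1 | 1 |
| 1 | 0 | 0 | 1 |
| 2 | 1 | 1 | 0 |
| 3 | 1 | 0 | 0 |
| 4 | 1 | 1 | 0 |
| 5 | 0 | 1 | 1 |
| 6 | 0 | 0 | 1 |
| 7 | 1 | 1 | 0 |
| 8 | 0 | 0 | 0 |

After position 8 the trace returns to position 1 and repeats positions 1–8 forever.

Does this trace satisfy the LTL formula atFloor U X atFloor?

Walking from position 0: X atFloor first holds at position 1, and atFloor holds at every earlier position along the way, so atFloor U X atFloor holds.

Holds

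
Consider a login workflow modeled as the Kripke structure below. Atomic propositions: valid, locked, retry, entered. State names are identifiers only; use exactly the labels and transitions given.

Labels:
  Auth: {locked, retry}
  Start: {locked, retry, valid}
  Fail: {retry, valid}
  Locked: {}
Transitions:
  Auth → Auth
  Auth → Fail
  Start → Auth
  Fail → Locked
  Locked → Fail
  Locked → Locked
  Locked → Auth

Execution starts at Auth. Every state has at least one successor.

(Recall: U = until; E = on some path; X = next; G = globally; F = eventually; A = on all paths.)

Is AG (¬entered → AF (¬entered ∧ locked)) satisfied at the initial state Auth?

Violated

States satisfying ¬entered → AF (¬entered ∧ locked): {Auth, Start}.
States satisfying AG (¬entered → AF (¬entered ∧ locked)): ∅.
Fail is reachable from Auth and violates ¬entered → AF (¬entered ∧ locked), so AG fails at Auth.
Auth ∉ Sat(AG (¬entered → AF (¬entered ∧ locked))).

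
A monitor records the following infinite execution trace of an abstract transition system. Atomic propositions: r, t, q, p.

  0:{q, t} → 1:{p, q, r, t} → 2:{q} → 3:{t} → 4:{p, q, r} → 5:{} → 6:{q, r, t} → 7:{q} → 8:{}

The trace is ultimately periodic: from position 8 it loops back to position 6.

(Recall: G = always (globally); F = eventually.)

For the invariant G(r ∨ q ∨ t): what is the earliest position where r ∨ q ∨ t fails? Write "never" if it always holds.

Check r ∨ q ∨ t at each position in order: 0 ✓, 1 ✓, 2 ✓, 3 ✓, 4 ✓.
At position 5 the labels are {}, so r ∨ q ∨ t is false there. This is the first violation.

5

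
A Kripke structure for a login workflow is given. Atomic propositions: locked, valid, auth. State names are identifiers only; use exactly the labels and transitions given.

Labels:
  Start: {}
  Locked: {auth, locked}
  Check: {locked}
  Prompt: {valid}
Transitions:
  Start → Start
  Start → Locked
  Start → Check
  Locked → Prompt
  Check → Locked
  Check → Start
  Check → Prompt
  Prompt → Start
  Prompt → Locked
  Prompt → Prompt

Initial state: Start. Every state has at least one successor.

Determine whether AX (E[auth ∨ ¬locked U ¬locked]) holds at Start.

No

States satisfying E[auth ∨ ¬locked U ¬locked]: {Start, Locked, Prompt}.
States satisfying AX (E[auth ∨ ¬locked U ¬locked]): {Locked, Check, Prompt}.
Start ∉ Sat(AX (E[auth ∨ ¬locked U ¬locked])).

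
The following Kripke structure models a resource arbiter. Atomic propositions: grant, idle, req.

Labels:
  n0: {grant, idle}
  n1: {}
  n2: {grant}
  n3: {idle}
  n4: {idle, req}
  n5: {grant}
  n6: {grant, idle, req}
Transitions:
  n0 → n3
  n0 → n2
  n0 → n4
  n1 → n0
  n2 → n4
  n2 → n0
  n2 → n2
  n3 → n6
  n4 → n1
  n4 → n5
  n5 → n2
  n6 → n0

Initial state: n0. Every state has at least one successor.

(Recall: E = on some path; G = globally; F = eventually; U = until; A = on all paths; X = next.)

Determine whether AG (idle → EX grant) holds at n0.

Yes

States satisfying idle → EX grant: {n0, n1, n2, n3, n4, n5, n6}.
States satisfying AG (idle → EX grant): {n0, n1, n2, n3, n4, n5, n6}.
Every state reachable from n0 satisfies idle → EX grant.
n0 ∈ Sat(AG (idle → EX grant)).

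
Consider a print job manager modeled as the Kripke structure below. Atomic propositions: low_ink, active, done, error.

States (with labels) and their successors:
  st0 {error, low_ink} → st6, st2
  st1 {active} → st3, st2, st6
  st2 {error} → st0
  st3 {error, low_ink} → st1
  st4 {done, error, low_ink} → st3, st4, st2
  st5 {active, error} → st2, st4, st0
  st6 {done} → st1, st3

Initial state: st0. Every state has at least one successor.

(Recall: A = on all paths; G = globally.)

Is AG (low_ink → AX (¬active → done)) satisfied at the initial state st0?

States satisfying low_ink → AX (¬active → done): {st1, st2, st3, st5, st6}.
States satisfying AG (low_ink → AX (¬active → done)): ∅.
st0 is reachable from st0 and violates low_ink → AX (¬active → done), so AG fails at st0.
st0 ∉ Sat(AG (low_ink → AX (¬active → done))).

No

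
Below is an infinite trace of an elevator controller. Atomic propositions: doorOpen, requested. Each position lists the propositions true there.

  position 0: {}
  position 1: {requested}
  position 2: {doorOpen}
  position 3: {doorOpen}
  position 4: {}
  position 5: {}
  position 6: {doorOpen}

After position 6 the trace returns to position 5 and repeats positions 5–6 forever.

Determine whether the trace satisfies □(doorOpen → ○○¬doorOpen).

No

doorOpen → ○○¬doorOpen must hold at every position from 0 onward. It fails at position 6, so □(doorOpen → ○○¬doorOpen) is false.
Positions where doorOpen holds: 2, 3, 6.
Check ○○¬doorOpen at each: 2→ok, 3→ok, 6→fails.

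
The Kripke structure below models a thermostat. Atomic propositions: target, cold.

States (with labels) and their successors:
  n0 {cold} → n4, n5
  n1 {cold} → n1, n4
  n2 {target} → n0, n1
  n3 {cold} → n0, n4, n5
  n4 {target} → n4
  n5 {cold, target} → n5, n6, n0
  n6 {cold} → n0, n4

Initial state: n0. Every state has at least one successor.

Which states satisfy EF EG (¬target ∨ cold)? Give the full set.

{n0, n1, n2, n3, n5, n6}

States satisfying EG (¬target ∨ cold): {n0, n1, n3, n5, n6}.
States satisfying EF EG (¬target ∨ cold): {n0, n1, n2, n3, n5, n6}.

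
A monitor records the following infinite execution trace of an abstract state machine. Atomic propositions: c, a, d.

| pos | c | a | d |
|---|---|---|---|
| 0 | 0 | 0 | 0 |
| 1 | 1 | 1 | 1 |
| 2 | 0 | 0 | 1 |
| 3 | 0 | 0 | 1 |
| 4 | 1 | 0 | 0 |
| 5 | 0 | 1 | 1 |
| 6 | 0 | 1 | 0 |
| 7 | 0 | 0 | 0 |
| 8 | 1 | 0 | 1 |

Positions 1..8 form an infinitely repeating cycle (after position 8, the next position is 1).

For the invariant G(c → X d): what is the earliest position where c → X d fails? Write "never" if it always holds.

c → X d holds at every position 0..8, and those are all the positions the trace ever visits, so the invariant G(c → X d) is never violated.

never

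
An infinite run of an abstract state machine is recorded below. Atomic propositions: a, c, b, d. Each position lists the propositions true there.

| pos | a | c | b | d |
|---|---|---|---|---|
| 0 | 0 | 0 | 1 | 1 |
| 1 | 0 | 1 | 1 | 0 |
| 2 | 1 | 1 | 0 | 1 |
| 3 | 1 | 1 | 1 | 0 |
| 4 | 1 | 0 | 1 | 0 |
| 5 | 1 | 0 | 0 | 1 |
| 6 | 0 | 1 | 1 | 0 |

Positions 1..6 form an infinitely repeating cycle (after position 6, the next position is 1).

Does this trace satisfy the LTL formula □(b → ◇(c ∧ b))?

Satisfied

b → ◇(c ∧ b) holds at every position 0..6, and those are all positions ever visited, so □(b → ◇(c ∧ b)) holds.
Positions where b holds: 0, 1, 3, 4, 6.
Check ◇(c ∧ b) at each: 0→ok, 1→ok, 3→ok, 4→ok, 6→ok.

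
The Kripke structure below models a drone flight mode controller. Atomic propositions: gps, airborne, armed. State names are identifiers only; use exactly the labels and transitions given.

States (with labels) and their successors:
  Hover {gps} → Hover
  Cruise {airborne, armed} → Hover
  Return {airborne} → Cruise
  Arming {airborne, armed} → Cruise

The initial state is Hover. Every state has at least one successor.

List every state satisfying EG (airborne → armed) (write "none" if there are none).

States satisfying airborne → armed: {Hover, Cruise, Arming}.
States satisfying EG (airborne → armed): {Hover, Cruise, Arming}.

{Hover, Cruise, Arming}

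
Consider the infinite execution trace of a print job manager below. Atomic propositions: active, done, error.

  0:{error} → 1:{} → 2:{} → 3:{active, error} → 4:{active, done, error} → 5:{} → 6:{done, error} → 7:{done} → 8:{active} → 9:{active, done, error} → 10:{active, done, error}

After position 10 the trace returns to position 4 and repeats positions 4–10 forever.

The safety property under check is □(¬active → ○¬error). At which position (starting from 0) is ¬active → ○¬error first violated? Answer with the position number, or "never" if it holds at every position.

2

Check ¬active → ○¬error at each position in order: 0 ✓, 1 ✓.
At position 2 the labels are {} and the next position 3 has {active, error}, so ¬active → ○¬error is false there. This is the first violation.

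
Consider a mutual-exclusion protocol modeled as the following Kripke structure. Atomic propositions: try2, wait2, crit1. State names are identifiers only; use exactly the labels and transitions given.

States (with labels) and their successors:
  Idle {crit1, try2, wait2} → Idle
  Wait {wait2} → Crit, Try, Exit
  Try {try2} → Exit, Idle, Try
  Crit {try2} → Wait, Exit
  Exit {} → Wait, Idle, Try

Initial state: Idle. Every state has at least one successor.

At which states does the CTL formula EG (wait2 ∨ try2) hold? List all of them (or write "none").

{Idle, Wait, Try, Crit}

States satisfying wait2 ∨ try2: {Idle, Wait, Try, Crit}.
States satisfying EG (wait2 ∨ try2): {Idle, Wait, Try, Crit}.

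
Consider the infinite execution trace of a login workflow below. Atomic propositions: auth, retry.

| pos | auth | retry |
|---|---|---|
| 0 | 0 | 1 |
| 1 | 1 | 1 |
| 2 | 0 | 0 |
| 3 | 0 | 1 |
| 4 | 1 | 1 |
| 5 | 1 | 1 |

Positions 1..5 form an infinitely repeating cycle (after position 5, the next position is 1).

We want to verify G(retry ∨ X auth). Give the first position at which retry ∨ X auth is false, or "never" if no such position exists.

2

Check retry ∨ X auth at each position in order: 0 ✓, 1 ✓.
At position 2 the labels are {} and the next position 3 has {retry}, so retry ∨ X auth is false there. This is the first violation.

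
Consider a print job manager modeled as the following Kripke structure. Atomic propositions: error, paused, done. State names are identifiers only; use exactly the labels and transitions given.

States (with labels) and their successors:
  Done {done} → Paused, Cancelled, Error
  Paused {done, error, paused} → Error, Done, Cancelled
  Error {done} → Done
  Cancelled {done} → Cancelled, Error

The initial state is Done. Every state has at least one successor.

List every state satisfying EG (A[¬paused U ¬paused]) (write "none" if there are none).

{Done, Error, Cancelled}

States satisfying A[¬paused U ¬paused]: {Done, Error, Cancelled}.
States satisfying EG (A[¬paused U ¬paused]): {Done, Error, Cancelled}.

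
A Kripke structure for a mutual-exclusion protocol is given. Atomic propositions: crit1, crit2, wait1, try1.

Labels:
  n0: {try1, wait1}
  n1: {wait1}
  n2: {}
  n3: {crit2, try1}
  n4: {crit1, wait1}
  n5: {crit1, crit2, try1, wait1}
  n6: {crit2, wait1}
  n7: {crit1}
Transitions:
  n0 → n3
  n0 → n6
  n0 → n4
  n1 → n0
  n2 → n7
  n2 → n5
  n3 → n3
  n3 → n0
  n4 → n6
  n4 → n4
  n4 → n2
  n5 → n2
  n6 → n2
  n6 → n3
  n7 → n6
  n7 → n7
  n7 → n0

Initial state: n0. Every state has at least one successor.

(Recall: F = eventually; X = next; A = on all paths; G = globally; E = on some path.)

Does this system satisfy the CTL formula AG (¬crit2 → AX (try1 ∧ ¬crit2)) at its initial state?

Violated

States satisfying ¬crit2 → AX (try1 ∧ ¬crit2): {n1, n3, n5, n6}.
States satisfying AG (¬crit2 → AX (try1 ∧ ¬crit2)): ∅.
n0 is reachable from n0 and violates ¬crit2 → AX (try1 ∧ ¬crit2), so AG fails at n0.
n0 ∉ Sat(AG (¬crit2 → AX (try1 ∧ ¬crit2))).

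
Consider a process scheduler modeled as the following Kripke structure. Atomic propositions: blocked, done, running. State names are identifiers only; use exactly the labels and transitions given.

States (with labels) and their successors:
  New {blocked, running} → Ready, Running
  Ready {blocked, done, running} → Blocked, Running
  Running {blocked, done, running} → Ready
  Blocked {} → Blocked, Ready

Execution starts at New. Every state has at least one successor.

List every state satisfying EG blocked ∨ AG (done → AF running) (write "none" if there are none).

{New, Ready, Running, Blocked}

States satisfying blocked: {New, Ready, Running}.
States satisfying EG blocked: {New, Ready, Running}.
States satisfying done → AF running: {New, Ready, Running, Blocked}.
States satisfying AG (done → AF running): {New, Ready, Running, Blocked}.
States satisfying EG blocked ∨ AG (done → AF running): {New, Ready, Running, Blocked}.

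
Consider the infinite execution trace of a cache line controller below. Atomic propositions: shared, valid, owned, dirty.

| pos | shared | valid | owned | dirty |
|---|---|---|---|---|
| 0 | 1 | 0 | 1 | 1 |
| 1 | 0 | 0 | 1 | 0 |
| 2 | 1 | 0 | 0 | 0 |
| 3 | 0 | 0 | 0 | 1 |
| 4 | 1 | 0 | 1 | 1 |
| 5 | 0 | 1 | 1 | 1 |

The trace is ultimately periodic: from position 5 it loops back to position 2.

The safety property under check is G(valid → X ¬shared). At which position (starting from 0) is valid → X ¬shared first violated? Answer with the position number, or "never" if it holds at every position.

5

Check valid → X ¬shared at each position in order: 0 ✓, 1 ✓, 2 ✓, 3 ✓, 4 ✓.
At position 5 the labels are {dirty, owned, valid} and the next position 2 has {shared}, so valid → X ¬shared is false there. This is the first violation.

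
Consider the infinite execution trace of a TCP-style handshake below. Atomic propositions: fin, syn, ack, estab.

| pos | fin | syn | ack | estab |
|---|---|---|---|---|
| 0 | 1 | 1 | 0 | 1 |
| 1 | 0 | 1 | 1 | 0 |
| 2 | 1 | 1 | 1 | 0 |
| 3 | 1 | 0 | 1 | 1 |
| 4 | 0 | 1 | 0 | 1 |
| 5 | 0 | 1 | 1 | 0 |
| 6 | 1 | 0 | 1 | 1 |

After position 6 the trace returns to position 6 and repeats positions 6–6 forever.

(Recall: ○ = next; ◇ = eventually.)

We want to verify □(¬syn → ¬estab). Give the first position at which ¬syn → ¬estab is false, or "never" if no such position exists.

3

Check ¬syn → ¬estab at each position in order: 0 ✓, 1 ✓, 2 ✓.
At position 3 the labels are {ack, estab, fin}, so ¬syn → ¬estab is false there. This is the first violation.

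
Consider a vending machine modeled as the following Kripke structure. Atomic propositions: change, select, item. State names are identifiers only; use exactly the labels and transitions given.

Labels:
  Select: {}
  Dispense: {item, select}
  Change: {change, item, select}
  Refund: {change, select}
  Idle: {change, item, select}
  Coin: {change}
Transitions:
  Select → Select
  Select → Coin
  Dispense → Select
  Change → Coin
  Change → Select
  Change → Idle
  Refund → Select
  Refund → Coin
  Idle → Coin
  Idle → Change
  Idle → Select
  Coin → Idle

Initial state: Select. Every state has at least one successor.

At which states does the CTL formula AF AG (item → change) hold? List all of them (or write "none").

States satisfying AG (item → change): {Select, Change, Refund, Idle, Coin}.
States satisfying AF AG (item → change): {Select, Dispense, Change, Refund, Idle, Coin}.

{Select, Dispense, Change, Refund, Idle, Coin}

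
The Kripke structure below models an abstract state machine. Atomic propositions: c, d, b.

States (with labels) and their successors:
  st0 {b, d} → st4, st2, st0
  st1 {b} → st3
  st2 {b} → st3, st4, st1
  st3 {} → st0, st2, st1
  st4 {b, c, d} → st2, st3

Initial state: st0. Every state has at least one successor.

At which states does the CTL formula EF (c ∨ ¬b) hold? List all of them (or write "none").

States satisfying c ∨ ¬b: {st3, st4}.
States satisfying EF (c ∨ ¬b): {st0, st1, st2, st3, st4}.

{st0, st1, st2, st3, st4}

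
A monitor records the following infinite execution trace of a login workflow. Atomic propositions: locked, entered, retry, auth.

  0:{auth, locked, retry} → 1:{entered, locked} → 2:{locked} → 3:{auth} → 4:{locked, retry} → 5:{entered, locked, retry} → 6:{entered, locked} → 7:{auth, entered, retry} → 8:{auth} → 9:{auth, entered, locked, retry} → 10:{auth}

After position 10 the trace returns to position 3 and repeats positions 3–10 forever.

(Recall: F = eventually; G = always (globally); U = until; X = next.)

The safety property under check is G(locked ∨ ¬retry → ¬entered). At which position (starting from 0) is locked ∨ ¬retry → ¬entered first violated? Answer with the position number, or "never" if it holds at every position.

1

Check locked ∨ ¬retry → ¬entered at each position in order: 0 ✓.
At position 1 the labels are {entered, locked}, so locked ∨ ¬retry → ¬entered is false there. This is the first violation.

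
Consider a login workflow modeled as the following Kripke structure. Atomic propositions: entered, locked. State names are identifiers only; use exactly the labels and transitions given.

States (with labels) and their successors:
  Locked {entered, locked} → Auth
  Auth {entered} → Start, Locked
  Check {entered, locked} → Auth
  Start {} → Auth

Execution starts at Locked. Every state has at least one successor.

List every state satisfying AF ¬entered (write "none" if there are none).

{Start}

States satisfying ¬entered: {Start}.
States satisfying AF ¬entered: {Start}.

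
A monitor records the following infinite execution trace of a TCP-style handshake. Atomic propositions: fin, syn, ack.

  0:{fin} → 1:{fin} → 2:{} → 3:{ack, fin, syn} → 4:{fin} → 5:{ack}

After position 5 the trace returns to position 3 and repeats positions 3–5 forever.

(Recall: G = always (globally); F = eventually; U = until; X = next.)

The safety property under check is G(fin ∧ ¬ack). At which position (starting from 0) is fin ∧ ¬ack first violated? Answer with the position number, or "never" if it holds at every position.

Check fin ∧ ¬ack at each position in order: 0 ✓, 1 ✓.
At position 2 the labels are {}, so fin ∧ ¬ack is false there. This is the first violation.

2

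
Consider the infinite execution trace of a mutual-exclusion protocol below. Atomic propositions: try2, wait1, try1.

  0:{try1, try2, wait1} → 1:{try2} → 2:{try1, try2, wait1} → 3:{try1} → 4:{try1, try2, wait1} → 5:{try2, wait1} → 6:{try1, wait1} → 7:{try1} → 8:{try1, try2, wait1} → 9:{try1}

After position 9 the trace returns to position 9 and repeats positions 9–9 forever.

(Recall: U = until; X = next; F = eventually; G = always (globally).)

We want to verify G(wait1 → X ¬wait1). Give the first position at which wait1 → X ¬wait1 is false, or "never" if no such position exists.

Check wait1 → X ¬wait1 at each position in order: 0 ✓, 1 ✓, 2 ✓, 3 ✓.
At position 4 the labels are {try1, try2, wait1} and the next position 5 has {try2, wait1}, so wait1 → X ¬wait1 is false there. This is the first violation.

4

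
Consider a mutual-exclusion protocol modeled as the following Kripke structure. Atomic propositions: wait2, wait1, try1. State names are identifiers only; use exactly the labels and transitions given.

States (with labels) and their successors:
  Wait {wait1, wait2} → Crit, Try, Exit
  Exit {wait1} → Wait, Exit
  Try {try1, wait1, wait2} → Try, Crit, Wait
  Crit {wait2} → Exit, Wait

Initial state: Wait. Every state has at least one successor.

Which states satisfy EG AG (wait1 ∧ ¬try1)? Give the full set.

none

States satisfying AG (wait1 ∧ ¬try1): ∅.
States satisfying EG AG (wait1 ∧ ¬try1): ∅.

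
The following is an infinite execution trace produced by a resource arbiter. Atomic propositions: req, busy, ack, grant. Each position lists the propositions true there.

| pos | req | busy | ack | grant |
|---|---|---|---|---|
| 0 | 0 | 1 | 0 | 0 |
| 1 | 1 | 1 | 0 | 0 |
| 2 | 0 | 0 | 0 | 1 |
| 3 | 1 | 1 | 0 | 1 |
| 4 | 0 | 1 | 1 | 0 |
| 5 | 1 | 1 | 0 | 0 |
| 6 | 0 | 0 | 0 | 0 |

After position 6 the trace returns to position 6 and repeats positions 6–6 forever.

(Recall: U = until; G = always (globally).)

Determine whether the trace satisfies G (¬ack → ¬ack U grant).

¬ack → ¬ack U grant must hold at every position from 0 onward. It fails at position 5, so G (¬ack → ¬ack U grant) is false.
Positions where ¬ack holds: 0, 1, 2, 3, 5, 6.
Check ¬ack U grant at each: 0→ok, 1→ok, 2→ok, 3→ok, 5→fails, 6→fails.

Does not hold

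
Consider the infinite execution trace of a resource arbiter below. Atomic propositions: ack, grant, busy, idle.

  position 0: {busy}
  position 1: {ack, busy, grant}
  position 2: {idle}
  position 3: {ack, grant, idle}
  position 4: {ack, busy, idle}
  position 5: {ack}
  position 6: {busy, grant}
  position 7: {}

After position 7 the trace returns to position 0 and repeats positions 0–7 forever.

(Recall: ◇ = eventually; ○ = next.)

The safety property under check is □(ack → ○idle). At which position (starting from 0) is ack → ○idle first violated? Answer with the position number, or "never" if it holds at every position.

Check ack → ○idle at each position in order: 0 ✓, 1 ✓, 2 ✓, 3 ✓.
At position 4 the labels are {ack, busy, idle} and the next position 5 has {ack}, so ack → ○idle is false there. This is the first violation.

4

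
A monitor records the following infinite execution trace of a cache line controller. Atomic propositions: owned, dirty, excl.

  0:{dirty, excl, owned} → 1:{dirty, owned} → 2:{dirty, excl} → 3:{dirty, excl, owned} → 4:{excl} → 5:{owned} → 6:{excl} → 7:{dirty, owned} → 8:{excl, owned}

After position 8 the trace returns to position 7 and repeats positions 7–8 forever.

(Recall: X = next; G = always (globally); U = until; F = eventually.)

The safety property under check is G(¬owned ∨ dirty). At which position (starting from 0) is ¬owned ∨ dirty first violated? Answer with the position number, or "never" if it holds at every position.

5

Check ¬owned ∨ dirty at each position in order: 0 ✓, 1 ✓, 2 ✓, 3 ✓, 4 ✓.
At position 5 the labels are {owned}, so ¬owned ∨ dirty is false there. This is the first violation.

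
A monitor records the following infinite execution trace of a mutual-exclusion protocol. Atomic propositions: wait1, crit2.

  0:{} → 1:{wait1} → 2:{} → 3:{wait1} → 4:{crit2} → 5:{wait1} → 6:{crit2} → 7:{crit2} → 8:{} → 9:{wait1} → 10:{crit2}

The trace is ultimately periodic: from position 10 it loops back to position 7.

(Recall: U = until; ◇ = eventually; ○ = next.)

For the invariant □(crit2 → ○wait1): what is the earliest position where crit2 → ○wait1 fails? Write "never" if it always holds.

6

Check crit2 → ○wait1 at each position in order: 0 ✓, 1 ✓, 2 ✓, 3 ✓, 4 ✓, 5 ✓.
At position 6 the labels are {crit2} and the next position 7 has {crit2}, so crit2 → ○wait1 is false there. This is the first violation.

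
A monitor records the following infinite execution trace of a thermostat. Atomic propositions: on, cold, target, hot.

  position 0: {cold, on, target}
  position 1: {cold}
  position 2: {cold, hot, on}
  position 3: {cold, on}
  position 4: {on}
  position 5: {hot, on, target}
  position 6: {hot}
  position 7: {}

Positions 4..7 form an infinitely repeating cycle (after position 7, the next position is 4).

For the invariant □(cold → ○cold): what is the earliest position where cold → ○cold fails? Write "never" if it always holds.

Check cold → ○cold at each position in order: 0 ✓, 1 ✓, 2 ✓.
At position 3 the labels are {cold, on} and the next position 4 has {on}, so cold → ○cold is false there. This is the first violation.

3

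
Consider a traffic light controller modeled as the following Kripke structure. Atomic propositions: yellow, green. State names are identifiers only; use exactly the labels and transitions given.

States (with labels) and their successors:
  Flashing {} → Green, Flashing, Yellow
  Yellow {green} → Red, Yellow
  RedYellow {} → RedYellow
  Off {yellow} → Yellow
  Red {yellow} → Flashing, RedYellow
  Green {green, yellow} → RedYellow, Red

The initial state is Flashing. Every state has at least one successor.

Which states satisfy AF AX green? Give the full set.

States satisfying AX green: {Off}.
States satisfying AF AX green: {Off}.

{Off}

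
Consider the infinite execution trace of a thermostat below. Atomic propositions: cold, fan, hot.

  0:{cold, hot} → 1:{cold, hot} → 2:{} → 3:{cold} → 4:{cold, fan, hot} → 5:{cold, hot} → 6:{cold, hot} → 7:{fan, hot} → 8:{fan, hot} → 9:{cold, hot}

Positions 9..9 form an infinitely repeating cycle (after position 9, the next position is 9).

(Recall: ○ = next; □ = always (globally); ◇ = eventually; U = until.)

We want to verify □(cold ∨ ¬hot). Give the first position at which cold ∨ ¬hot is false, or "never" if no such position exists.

7

Check cold ∨ ¬hot at each position in order: 0 ✓, 1 ✓, 2 ✓, 3 ✓, 4 ✓, 5 ✓, 6 ✓.
At position 7 the labels are {fan, hot}, so cold ∨ ¬hot is false there. This is the first violation.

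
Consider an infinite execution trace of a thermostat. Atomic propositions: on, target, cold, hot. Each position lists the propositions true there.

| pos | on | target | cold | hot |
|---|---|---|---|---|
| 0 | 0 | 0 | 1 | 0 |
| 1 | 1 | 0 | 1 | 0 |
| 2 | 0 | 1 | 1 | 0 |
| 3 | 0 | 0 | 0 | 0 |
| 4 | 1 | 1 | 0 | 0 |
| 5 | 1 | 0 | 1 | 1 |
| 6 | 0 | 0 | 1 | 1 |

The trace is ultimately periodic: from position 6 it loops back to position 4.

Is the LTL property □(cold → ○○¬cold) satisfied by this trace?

Does not hold

cold → ○○¬cold must hold at every position from 0 onward. It fails at position 0, so □(cold → ○○¬cold) is false.
Positions where cold holds: 0, 1, 2, 5, 6.
Check ○○¬cold at each: 0→fails, 1→ok, 2→ok, 5→ok, 6→fails.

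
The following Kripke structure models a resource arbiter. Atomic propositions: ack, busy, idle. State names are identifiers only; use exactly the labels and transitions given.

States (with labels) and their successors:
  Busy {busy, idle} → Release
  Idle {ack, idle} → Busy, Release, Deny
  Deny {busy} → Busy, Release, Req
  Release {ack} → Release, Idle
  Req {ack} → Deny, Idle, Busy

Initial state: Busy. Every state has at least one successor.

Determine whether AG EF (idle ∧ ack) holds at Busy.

States satisfying EF (idle ∧ ack): {Busy, Idle, Deny, Release, Req}.
States satisfying AG EF (idle ∧ ack): {Busy, Idle, Deny, Release, Req}.
Every state reachable from Busy satisfies EF (idle ∧ ack).
Busy ∈ Sat(AG EF (idle ∧ ack)).

Satisfied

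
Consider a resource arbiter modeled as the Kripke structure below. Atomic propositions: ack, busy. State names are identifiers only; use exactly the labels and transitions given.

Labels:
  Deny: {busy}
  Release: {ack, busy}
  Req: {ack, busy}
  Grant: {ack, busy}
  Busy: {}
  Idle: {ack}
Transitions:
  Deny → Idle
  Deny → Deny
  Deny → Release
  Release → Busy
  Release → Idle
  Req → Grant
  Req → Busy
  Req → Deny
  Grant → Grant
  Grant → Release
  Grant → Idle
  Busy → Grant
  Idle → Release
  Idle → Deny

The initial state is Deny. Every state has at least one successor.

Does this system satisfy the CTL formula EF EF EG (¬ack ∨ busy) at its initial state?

Holds

States satisfying EF EG (¬ack ∨ busy): {Deny, Release, Req, Grant, Busy, Idle}.
States satisfying EF EF EG (¬ack ∨ busy): {Deny, Release, Req, Grant, Busy, Idle}.
Some path from Deny reaches a state where EF EG (¬ack ∨ busy) holds.
Deny ∈ Sat(EF EF EG (¬ack ∨ busy)).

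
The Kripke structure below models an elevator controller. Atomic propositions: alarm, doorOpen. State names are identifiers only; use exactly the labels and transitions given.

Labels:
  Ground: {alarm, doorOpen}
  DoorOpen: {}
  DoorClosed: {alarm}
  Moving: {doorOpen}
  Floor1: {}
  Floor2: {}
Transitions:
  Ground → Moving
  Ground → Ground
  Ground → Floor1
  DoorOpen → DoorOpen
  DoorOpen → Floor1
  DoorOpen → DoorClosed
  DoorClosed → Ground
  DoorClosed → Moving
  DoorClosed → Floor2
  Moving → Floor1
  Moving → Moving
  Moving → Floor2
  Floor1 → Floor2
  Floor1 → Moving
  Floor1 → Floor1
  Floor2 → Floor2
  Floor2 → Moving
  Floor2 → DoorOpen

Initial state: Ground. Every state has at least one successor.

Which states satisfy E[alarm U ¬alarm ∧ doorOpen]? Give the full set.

{Ground, DoorClosed, Moving}

States satisfying alarm: {Ground, DoorClosed}.
States satisfying ¬alarm ∧ doorOpen: {Moving}.
States satisfying E[alarm U ¬alarm ∧ doorOpen]: {Ground, DoorClosed, Moving}.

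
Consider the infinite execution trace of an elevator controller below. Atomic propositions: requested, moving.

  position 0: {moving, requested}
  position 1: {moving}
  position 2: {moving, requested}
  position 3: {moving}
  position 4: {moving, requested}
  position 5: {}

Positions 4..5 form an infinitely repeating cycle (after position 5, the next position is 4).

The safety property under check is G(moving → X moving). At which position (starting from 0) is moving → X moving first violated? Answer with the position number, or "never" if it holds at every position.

4

Check moving → X moving at each position in order: 0 ✓, 1 ✓, 2 ✓, 3 ✓.
At position 4 the labels are {moving, requested} and the next position 5 has {}, so moving → X moving is false there. This is the first violation.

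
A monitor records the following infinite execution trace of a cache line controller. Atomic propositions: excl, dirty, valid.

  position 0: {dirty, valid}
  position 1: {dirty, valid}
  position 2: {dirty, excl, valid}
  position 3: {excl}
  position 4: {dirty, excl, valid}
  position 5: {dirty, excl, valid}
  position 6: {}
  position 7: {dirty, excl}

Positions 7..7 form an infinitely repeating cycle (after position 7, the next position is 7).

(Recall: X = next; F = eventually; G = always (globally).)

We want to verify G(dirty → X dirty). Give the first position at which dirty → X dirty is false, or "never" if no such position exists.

2

Check dirty → X dirty at each position in order: 0 ✓, 1 ✓.
At position 2 the labels are {dirty, excl, valid} and the next position 3 has {excl}, so dirty → X dirty is false there. This is the first violation.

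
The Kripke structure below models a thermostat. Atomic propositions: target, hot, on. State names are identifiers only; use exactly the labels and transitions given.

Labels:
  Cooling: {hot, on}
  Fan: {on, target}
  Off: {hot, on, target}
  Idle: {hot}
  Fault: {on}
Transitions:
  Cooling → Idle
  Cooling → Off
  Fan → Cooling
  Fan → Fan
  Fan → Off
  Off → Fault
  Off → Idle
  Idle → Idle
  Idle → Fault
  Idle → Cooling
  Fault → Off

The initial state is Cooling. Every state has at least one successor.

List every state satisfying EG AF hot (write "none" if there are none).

States satisfying AF hot: {Cooling, Off, Idle, Fault}.
States satisfying EG AF hot: {Cooling, Off, Idle, Fault}.

{Cooling, Off, Idle, Fault}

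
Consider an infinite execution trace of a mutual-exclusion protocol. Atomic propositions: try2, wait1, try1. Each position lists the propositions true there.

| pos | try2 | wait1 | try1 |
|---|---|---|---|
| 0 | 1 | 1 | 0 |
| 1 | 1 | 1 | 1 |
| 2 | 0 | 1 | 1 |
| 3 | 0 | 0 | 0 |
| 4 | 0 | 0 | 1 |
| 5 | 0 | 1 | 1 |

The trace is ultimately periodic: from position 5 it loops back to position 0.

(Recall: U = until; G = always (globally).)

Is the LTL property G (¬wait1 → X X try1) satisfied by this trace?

Violated

¬wait1 → X X try1 must hold at every position from 0 onward. It fails at position 4, so G (¬wait1 → X X try1) is false.
Positions where ¬wait1 holds: 3, 4.
Check X X try1 at each: 3→ok, 4→fails.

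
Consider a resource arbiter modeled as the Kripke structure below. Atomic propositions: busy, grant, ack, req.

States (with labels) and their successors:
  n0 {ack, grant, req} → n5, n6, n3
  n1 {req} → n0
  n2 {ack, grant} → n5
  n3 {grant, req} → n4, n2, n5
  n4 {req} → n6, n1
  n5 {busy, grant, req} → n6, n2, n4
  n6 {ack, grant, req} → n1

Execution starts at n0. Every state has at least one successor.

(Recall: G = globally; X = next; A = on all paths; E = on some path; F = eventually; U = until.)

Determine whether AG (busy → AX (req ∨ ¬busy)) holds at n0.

States satisfying busy → AX (req ∨ ¬busy): {n0, n1, n2, n3, n4, n5, n6}.
States satisfying AG (busy → AX (req ∨ ¬busy)): {n0, n1, n2, n3, n4, n5, n6}.
Every state reachable from n0 satisfies busy → AX (req ∨ ¬busy).
n0 ∈ Sat(AG (busy → AX (req ∨ ¬busy))).

Holds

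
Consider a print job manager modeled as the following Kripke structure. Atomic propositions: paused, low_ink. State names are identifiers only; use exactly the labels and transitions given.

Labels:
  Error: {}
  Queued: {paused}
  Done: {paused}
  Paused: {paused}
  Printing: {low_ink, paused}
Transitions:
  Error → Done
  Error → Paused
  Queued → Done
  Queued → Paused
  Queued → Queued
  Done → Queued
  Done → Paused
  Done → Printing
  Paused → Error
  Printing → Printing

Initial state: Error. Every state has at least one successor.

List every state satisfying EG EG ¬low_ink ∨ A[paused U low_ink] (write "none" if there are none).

States satisfying EG ¬low_ink: {Error, Queued, Done, Paused}.
States satisfying EG EG ¬low_ink: {Error, Queued, Done, Paused}.
States satisfying paused: {Queued, Done, Paused, Printing}.
States satisfying low_ink: {Printing}.
States satisfying A[paused U low_ink]: {Printing}.
States satisfying EG EG ¬low_ink ∨ A[paused U low_ink]: {Error, Queued, Done, Paused, Printing}.

{Error, Queued, Done, Paused, Printing}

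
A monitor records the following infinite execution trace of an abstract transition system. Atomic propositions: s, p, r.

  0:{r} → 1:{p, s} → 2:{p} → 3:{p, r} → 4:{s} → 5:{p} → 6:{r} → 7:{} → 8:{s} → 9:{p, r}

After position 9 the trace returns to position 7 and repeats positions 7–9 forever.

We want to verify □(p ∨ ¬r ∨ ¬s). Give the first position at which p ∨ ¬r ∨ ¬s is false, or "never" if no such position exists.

never

p ∨ ¬r ∨ ¬s holds at every position 0..9, and those are all the positions the trace ever visits, so the invariant □(p ∨ ¬r ∨ ¬s) is never violated.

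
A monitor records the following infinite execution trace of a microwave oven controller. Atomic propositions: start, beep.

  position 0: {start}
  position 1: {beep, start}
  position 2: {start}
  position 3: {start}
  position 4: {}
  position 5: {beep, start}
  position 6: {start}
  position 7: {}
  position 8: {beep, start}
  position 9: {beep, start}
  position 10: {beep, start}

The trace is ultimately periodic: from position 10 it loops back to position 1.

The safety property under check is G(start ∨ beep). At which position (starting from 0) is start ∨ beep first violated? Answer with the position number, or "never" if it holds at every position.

4

Check start ∨ beep at each position in order: 0 ✓, 1 ✓, 2 ✓, 3 ✓.
At position 4 the labels are {}, so start ∨ beep is false there. This is the first violation.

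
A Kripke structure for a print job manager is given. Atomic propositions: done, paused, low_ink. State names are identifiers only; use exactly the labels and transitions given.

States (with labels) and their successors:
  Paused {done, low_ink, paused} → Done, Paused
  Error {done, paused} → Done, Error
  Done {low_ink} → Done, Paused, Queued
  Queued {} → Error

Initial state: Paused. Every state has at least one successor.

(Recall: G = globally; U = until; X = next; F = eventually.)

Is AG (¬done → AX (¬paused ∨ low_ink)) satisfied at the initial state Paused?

States satisfying ¬done → AX (¬paused ∨ low_ink): {Paused, Error, Done}.
States satisfying AG (¬done → AX (¬paused ∨ low_ink)): ∅.
Queued is reachable from Paused and violates ¬done → AX (¬paused ∨ low_ink), so AG fails at Paused.
Paused ∉ Sat(AG (¬done → AX (¬paused ∨ low_ink))).

No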